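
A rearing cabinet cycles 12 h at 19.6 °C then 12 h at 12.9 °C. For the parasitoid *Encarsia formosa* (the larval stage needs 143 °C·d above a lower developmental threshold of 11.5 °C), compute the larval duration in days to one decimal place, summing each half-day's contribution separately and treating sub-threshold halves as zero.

Day half: max(0, 19.6 − 11.5) × 0.5 = 8.1 × 0.5 = 4.05 DD.
Night half: max(0, 12.9 − 11.5) × 0.5 = 1.4 × 0.5 = 0.70 DD.
Per 24 h: 4.75 DD/day.
Duration = 143 / 4.75 = 30.105 ≈ 30.1 days.

30.1 days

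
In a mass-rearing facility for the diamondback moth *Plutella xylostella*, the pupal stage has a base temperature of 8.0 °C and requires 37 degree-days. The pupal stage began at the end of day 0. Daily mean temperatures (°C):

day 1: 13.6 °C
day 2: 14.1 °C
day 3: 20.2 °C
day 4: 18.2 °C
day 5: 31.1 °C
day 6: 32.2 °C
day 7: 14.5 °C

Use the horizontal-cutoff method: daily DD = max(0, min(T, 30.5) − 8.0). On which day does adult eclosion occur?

Daily DD above 8.0 °C (capped at 22.5): 5.6, 6.1, 12.2, 10.2, 22.5, 22.5, 6.5.
Cumulative: 5.6, 11.7, 23.9, 34.1, 56.6, 79.1, 85.6.
The total first reaches 37 DD on day 5.

day 5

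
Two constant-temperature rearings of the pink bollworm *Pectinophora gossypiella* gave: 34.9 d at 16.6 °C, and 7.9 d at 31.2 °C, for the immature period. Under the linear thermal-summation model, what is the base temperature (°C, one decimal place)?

Linear rate model ⇒ the product D·(T − T_b) is constant across temperatures.
34.9·(16.6 − T_b) = 7.9·(31.2 − T_b)
T_b = (34.9·16.6 − 7.9·31.2) / (34.9 − 7.9) = 332.86 / 27.0 = 12.328 °C ≈ 12.3 °C.

12.3 °C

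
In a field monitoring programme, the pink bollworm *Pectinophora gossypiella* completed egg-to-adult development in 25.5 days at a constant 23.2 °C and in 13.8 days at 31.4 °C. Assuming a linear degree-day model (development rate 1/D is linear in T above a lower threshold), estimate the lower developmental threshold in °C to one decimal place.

Linear rate model ⇒ the product D·(T − T_b) is constant across temperatures.
25.5·(23.2 − T_b) = 13.8·(31.4 − T_b)
T_b = (25.5·23.2 − 13.8·31.4) / (25.5 − 13.8) = 158.28 / 11.7 = 13.528 °C ≈ 13.5 °C.

13.5 °C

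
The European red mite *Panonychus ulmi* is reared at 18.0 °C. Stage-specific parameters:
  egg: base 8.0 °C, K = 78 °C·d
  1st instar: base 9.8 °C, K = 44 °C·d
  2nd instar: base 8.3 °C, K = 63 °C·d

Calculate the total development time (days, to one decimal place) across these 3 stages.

19.7 days

egg: 78 / (18.0 − 8.0) = 78 / 10.0 = 7.800 d.
1st instar: 44 / (18.0 − 9.8) = 44 / 8.2 = 5.366 d.
2nd instar: 63 / (18.0 − 8.3) = 63 / 9.7 = 6.495 d.
Sum = 19.661 ≈ 19.7 days.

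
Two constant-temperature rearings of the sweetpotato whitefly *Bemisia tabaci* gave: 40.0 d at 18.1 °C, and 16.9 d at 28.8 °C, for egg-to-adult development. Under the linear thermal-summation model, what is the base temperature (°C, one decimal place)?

10.3 °C

Equal thermal constants: D₁(T₁ − T_b) = D₂(T₂ − T_b).
40.0·(18.1 − T_b) = 16.9·(28.8 − T_b)
T_b = (40.0·18.1 − 16.9·28.8) / (40.0 − 16.9) = 237.28 / 23.1 = 10.272 °C ≈ 10.3 °C.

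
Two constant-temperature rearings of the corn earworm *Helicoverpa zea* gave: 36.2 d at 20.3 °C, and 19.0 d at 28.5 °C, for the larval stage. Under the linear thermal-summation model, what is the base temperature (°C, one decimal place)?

Linear rate model ⇒ the product D·(T − T_b) is constant across temperatures.
36.2·(20.3 − T_b) = 19.0·(28.5 − T_b)
T_b = (36.2·20.3 − 19.0·28.5) / (36.2 − 19.0) = 193.36 / 17.2 = 11.242 °C ≈ 11.2 °C.

11.2 °C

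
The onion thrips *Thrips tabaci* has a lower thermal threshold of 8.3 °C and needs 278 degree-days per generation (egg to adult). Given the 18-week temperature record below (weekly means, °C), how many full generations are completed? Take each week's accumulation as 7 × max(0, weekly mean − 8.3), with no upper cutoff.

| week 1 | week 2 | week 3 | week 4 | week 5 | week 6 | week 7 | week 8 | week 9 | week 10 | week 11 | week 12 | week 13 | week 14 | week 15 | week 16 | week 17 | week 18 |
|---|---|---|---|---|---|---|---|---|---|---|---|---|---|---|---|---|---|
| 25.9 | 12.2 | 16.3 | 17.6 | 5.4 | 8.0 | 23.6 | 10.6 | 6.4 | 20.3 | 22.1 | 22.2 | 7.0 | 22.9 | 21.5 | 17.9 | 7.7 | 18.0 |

Weekly DD (7 × max(0, T̄ − 8.3)): 123.2, 27.3, 56.0, 65.1, 0.0, 0.0, 107.1, 16.1, 0.0, 84.0, 96.6, 97.3, 0.0, 102.2, 92.4, 67.2, 0.0, 67.9.
Season total = 1002.4 DD.
Complete generations = ⌊1002.4 / 278⌋ = 3.

3 generations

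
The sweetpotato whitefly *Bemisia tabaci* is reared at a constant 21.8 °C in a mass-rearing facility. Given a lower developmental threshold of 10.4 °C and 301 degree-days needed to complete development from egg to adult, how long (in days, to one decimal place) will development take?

Daily accumulation = 21.8 − 10.4 = 11.4 DD/day.
Duration = 301 / 11.4 = 26.404 ≈ 26.4 days.

26.4 days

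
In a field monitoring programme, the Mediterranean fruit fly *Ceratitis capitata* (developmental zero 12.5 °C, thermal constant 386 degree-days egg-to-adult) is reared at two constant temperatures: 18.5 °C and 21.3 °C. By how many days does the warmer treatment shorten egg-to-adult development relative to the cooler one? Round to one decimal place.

20.5 days

At 18.5 °C: 386 / (18.5 − 12.5) = 386 / 6.0 = 64.333 d.
At 21.3 °C: 386 / (21.3 − 12.5) = 386 / 8.8 = 43.864 d.
Difference = |64.333 − 43.864| = 20.470 ≈ 20.5 days.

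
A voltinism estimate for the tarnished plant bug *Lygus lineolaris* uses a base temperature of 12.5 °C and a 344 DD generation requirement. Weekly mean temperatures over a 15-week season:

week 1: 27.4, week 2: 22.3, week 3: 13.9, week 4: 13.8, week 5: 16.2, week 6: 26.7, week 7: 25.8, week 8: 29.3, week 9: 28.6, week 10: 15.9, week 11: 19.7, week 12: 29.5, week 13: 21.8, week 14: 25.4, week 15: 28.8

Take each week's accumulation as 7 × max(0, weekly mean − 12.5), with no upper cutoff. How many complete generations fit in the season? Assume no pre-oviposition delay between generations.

Weekly DD (7 × max(0, T̄ − 12.5)): 104.3, 68.6, 9.8, 9.1, 25.9, 99.4, 93.1, 117.6, 112.7, 23.8, 50.4, 119.0, 65.1, 90.3, 114.1.
Season total = 1103.2 DD.
Complete generations = ⌊1103.2 / 344⌋ = 3.

3 generations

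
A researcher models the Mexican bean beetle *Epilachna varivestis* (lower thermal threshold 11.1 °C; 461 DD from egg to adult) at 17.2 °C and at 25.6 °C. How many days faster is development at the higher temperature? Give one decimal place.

43.8 days

At 17.2 °C: 461 / (17.2 − 11.1) = 461 / 6.1 = 75.574 d.
At 25.6 °C: 461 / (25.6 − 11.1) = 461 / 14.5 = 31.793 d.
Difference = |75.574 − 31.793| = 43.781 ≈ 43.8 days.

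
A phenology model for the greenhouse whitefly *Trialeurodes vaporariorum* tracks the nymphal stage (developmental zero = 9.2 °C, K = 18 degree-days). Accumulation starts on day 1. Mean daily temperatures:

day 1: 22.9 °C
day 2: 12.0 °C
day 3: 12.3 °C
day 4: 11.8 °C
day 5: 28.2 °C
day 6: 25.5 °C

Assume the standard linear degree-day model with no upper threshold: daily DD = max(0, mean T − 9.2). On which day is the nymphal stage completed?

day 3

Daily DD above 9.2 °C: 13.7, 2.8, 3.1, 2.6, 19.0, 16.3.
Cumulative: 13.7, 16.5, 19.6, 22.2, 41.2, 57.5.
The total first reaches 18 DD on day 3.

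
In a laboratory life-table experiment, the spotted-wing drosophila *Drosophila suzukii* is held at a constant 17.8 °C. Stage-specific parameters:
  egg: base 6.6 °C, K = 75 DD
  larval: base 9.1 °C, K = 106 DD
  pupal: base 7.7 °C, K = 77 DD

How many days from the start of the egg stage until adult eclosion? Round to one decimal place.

26.5 days

egg: 75 / (17.8 − 6.6) = 75 / 11.2 = 6.696 d.
larval: 106 / (17.8 − 9.1) = 106 / 8.7 = 12.184 d.
pupal: 77 / (17.8 − 7.7) = 77 / 10.1 = 7.624 d.
Sum = 26.504 ≈ 26.5 days.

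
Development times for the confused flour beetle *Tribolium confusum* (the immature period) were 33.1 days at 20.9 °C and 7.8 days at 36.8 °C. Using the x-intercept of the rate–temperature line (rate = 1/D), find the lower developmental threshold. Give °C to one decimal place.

16.0 °C

Equal thermal constants: D₁(T₁ − T_b) = D₂(T₂ − T_b).
33.1·(20.9 − T_b) = 7.8·(36.8 − T_b)
T_b = (33.1·20.9 − 7.8·36.8) / (33.1 − 7.8) = 404.75 / 25.3 = 15.998 °C ≈ 16.0 °C.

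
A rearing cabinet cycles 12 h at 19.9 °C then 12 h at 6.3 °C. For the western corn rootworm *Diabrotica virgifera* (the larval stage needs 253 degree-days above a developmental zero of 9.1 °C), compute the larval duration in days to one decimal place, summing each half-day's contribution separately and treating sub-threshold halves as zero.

46.9 days

Day half: max(0, 19.9 − 9.1) × 0.5 = 10.8 × 0.5 = 5.40 DD.
Night half: max(0, 6.3 − 9.1) × 0.5 = 0.0 × 0.5 = 0.00 DD.
Per 24 h: 5.40 DD/day.
Duration = 253 / 5.40 = 46.852 ≈ 46.9 days.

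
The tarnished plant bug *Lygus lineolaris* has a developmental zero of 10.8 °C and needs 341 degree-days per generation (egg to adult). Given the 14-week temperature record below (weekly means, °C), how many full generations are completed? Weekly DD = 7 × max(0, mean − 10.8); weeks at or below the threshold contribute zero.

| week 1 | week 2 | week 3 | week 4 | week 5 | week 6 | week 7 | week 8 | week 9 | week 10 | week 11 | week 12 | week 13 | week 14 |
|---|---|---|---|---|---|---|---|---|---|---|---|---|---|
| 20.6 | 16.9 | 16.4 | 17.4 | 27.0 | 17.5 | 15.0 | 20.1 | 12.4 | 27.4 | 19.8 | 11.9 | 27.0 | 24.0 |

Weekly DD (7 × max(0, T̄ − 10.8)): 68.6, 42.7, 39.2, 46.2, 113.4, 46.9, 29.4, 65.1, 11.2, 116.2, 63.0, 7.7, 113.4, 92.4.
Season total = 855.4 DD.
Complete generations = ⌊855.4 / 341⌋ = 2.

2 generations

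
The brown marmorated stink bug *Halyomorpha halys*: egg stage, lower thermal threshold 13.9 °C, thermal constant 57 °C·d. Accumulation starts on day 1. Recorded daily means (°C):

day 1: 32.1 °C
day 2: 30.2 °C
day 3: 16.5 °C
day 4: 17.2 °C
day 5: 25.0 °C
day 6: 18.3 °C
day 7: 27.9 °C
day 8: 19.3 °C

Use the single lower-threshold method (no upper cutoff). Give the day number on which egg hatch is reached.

day 7

Daily DD above 13.9 °C: 18.2, 16.3, 2.6, 3.3, 11.1, 4.4, 14.0, 5.4.
Cumulative: 18.2, 34.5, 37.1, 40.4, 51.5, 55.9, 69.9, 75.3.
The total first reaches 57 DD on day 7.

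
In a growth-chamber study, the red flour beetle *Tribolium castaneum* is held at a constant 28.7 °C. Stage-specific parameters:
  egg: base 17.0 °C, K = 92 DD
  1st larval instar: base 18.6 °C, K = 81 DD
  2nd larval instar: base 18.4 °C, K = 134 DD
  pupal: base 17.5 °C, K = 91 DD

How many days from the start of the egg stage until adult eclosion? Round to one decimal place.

egg: 92 / (28.7 − 17.0) = 92 / 11.7 = 7.863 d.
1st larval instar: 81 / (28.7 − 18.6) = 81 / 10.1 = 8.020 d.
2nd larval instar: 134 / (28.7 − 18.4) = 134 / 10.3 = 13.010 d.
pupal: 91 / (28.7 − 17.5) = 91 / 11.2 = 8.125 d.
Sum = 37.018 ≈ 37.0 days.

37.0 days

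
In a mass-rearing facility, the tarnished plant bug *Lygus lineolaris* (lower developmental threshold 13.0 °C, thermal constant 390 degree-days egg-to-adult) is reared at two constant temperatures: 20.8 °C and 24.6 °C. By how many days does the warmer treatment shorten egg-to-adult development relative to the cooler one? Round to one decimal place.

16.4 days

At 20.8 °C: 390 / (20.8 − 13.0) = 390 / 7.8 = 50.000 d.
At 24.6 °C: 390 / (24.6 − 13.0) = 390 / 11.6 = 33.621 d.
Difference = |50.000 − 33.621| = 16.379 ≈ 16.4 days.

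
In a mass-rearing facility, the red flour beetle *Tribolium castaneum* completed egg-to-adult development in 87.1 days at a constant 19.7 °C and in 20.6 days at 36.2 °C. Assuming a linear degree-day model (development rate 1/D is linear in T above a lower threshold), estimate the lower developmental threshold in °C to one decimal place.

14.6 °C

Under the model K = D·(T − T_b), so D₁·(T₁ − T_b) = D₂·(T₂ − T_b).
87.1·(19.7 − T_b) = 20.6·(36.2 − T_b)
T_b = (87.1·19.7 − 20.6·36.2) / (87.1 − 20.6) = 970.15 / 66.5 = 14.589 °C ≈ 14.6 °C.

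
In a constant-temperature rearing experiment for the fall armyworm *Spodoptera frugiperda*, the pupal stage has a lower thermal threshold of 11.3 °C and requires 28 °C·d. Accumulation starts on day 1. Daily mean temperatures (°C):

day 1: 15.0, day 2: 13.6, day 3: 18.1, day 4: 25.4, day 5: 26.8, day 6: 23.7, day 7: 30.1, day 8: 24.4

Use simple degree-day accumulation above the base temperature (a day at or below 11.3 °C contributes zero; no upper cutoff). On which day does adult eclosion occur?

Daily DD above 11.3 °C: 3.7, 2.3, 6.8, 14.1, 15.5, 12.4, 18.8, 13.1.
Cumulative: 3.7, 6.0, 12.8, 26.9, 42.4, 54.8, 73.6, 86.7.
The total first reaches 28 DD on day 5.

day 5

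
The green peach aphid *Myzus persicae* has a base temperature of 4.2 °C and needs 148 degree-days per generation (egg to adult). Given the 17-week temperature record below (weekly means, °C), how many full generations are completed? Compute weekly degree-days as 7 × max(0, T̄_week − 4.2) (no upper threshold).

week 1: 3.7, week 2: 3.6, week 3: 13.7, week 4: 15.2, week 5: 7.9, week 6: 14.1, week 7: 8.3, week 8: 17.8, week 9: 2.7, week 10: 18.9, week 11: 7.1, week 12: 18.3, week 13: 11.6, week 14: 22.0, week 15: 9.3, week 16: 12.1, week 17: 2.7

5 generations

Weekly DD (7 × max(0, T̄ − 4.2)): 0.0, 0.0, 66.5, 77.0, 25.9, 69.3, 28.7, 95.2, 0.0, 102.9, 20.3, 98.7, 51.8, 124.6, 35.7, 55.3, 0.0.
Season total = 851.9 DD.
Complete generations = ⌊851.9 / 148⌋ = 5.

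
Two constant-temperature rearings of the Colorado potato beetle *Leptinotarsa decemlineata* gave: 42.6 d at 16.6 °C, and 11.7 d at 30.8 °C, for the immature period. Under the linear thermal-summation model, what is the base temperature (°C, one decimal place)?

Linear rate model ⇒ the product D·(T − T_b) is constant across temperatures.
42.6·(16.6 − T_b) = 11.7·(30.8 − T_b)
T_b = (42.6·16.6 − 11.7·30.8) / (42.6 − 11.7) = 346.80 / 30.9 = 11.223 °C ≈ 11.2 °C.

11.2 °C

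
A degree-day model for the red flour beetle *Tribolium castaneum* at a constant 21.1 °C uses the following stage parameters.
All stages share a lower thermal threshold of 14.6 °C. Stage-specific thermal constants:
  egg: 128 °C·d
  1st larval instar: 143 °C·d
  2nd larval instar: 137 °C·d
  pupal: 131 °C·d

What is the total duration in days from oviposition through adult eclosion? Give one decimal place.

Daily accumulation at 21.1 °C = 21.1 − 14.6 = 6.5 DD/day.
Total K = 128 + 143 + 137 + 131 = 539 DD.
Total duration = 539 / 6.5 = 82.923 ≈ 82.9 days.

82.9 days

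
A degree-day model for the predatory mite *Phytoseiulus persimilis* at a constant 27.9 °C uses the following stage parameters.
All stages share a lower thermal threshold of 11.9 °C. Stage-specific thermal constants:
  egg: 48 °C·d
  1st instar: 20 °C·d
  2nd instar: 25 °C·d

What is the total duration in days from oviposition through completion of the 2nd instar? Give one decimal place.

5.8 days

Daily accumulation at 27.9 °C = 27.9 − 11.9 = 16.0 DD/day.
Total K = 48 + 20 + 25 = 93 DD.
Total duration = 93 / 16.0 = 5.813 ≈ 5.8 days.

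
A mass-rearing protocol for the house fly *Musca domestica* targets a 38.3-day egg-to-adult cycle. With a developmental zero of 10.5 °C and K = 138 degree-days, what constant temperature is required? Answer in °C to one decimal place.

Required daily accumulation = 138 / 38.3 = 3.603 DD/day.
T = T_base + 3.603 = 10.5 + 3.603 = 14.103 ≈ 14.1 °C.

14.1 °C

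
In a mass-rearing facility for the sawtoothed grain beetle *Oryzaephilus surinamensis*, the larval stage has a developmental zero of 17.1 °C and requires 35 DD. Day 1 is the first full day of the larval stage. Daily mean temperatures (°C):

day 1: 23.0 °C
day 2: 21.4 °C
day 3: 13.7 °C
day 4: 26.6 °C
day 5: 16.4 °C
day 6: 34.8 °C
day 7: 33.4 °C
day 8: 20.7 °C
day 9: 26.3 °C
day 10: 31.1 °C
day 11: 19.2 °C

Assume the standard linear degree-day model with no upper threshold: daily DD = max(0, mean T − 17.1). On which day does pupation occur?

day 6

Daily DD above 17.1 °C: 5.9, 4.3, 0.0, 9.5, 0.0, 17.7, 16.3, 3.6, 9.2, 14.0, 2.1.
Cumulative: 5.9, 10.2, 10.2, 19.7, 19.7, 37.4, 53.7, 57.3, 66.5, 80.5, 82.6.
The total first reaches 35 DD on day 6.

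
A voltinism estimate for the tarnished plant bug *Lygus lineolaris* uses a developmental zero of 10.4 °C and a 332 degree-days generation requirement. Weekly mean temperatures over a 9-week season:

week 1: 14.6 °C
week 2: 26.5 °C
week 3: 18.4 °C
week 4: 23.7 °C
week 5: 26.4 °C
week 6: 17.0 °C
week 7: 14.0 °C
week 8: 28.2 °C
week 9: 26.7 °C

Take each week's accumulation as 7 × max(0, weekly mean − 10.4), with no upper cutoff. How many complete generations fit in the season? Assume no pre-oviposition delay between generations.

2 generations

Weekly DD (7 × max(0, T̄ − 10.4)): 29.4, 112.7, 56.0, 93.1, 112.0, 46.2, 25.2, 124.6, 114.1.
Season total = 713.3 DD.
Complete generations = ⌊713.3 / 332⌋ = 2.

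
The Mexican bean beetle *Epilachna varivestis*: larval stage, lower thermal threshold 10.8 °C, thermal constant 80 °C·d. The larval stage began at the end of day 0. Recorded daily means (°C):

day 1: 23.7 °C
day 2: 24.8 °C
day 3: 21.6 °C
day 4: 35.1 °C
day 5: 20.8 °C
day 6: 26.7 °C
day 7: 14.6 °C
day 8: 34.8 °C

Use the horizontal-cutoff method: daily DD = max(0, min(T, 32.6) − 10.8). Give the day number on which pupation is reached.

Daily DD above 10.8 °C (capped at 21.8): 12.9, 14.0, 10.8, 21.8, 10.0, 15.9, 3.8, 21.8.
Cumulative: 12.9, 26.9, 37.7, 59.5, 69.5, 85.4, 89.2, 111.0.
The total first reaches 80 DD on day 6.

day 6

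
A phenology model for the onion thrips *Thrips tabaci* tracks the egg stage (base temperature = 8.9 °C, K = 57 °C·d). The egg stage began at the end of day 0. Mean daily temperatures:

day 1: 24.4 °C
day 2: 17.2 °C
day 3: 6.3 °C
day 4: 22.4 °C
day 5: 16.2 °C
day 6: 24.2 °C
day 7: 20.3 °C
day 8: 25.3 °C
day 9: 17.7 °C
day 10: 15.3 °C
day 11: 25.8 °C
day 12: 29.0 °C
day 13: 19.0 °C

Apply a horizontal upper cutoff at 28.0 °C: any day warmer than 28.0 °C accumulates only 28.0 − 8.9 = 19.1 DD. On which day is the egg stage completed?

Daily DD above 8.9 °C (capped at 19.1): 15.5, 8.3, 0.0, 13.5, 7.3, 15.3, 11.4, 16.4, 8.8, 6.4, 16.9, 19.1, 10.1.
Cumulative: 15.5, 23.8, 23.8, 37.3, 44.6, 59.9, 71.3, 87.7, 96.5, 102.9, 119.8, 138.9, 149.0.
The total first reaches 57 DD on day 6.

day 6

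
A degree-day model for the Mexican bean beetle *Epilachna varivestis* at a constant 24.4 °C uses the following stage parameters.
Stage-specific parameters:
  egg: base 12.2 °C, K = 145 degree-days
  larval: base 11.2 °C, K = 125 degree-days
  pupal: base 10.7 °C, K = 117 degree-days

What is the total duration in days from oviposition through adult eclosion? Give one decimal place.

29.9 days

egg: 145 / (24.4 − 12.2) = 145 / 12.2 = 11.885 d.
larval: 125 / (24.4 − 11.2) = 125 / 13.2 = 9.470 d.
pupal: 117 / (24.4 − 10.7) = 117 / 13.7 = 8.540 d.
Sum = 29.895 ≈ 29.9 days.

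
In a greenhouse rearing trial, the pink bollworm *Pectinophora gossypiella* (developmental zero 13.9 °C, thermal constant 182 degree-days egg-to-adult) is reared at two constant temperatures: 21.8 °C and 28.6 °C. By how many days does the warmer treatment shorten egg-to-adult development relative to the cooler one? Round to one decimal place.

10.7 days

At 21.8 °C: 182 / (21.8 − 13.9) = 182 / 7.9 = 23.038 d.
At 28.6 °C: 182 / (28.6 − 13.9) = 182 / 14.7 = 12.381 d.
Difference = |23.038 − 12.381| = 10.657 ≈ 10.7 days.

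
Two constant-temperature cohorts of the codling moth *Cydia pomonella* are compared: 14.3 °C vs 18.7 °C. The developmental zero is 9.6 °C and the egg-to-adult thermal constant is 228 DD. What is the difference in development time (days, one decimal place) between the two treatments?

23.5 days

At 14.3 °C: 228 / (14.3 − 9.6) = 228 / 4.7 = 48.511 d.
At 18.7 °C: 228 / (18.7 − 9.6) = 228 / 9.1 = 25.055 d.
Difference = |48.511 − 25.055| = 23.456 ≈ 23.5 days.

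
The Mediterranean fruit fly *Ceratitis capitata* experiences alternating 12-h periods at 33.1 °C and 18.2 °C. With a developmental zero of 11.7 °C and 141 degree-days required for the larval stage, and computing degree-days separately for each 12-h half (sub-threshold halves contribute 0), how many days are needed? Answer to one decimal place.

10.1 days

Day half: max(0, 33.1 − 11.7) × 0.5 = 21.4 × 0.5 = 10.70 DD.
Night half: max(0, 18.2 − 11.7) × 0.5 = 6.5 × 0.5 = 3.25 DD.
Per 24 h: 13.95 DD/day.
Duration = 141 / 13.95 = 10.108 ≈ 10.1 days.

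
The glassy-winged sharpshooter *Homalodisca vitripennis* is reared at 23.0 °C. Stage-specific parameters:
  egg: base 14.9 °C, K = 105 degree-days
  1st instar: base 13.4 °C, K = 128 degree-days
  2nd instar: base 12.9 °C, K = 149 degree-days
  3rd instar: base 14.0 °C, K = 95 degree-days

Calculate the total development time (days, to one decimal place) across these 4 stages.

51.6 days

egg: 105 / (23.0 − 14.9) = 105 / 8.1 = 12.963 d.
1st instar: 128 / (23.0 − 13.4) = 128 / 9.6 = 13.333 d.
2nd instar: 149 / (23.0 − 12.9) = 149 / 10.1 = 14.752 d.
3rd instar: 95 / (23.0 − 14.0) = 95 / 9.0 = 10.556 d.
Sum = 51.604 ≈ 51.6 days.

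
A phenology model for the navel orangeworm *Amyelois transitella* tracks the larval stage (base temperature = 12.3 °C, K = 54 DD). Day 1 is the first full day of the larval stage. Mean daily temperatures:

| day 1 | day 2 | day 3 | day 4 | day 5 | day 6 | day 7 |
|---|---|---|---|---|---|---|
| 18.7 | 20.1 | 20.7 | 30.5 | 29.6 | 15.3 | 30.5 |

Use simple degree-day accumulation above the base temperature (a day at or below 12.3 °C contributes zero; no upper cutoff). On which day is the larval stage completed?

day 5

Daily DD above 12.3 °C: 6.4, 7.8, 8.4, 18.2, 17.3, 3.0, 18.2.
Cumulative: 6.4, 14.2, 22.6, 40.8, 58.1, 61.1, 79.3.
The total first reaches 54 DD on day 5.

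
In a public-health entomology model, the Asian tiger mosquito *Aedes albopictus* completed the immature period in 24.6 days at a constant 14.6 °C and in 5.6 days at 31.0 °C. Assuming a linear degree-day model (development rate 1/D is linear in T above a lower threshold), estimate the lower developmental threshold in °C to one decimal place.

Linear rate model ⇒ the product D·(T − T_b) is constant across temperatures.
24.6·(14.6 − T_b) = 5.6·(31.0 − T_b)
T_b = (24.6·14.6 − 5.6·31.0) / (24.6 − 5.6) = 185.56 / 19.0 = 9.766 °C ≈ 9.8 °C.

9.8 °C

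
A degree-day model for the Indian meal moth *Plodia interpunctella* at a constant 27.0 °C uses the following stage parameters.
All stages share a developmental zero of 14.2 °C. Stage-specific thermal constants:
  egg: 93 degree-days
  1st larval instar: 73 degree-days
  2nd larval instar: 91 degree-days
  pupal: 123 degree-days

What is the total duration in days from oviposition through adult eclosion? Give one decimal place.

Daily accumulation at 27.0 °C = 27.0 − 14.2 = 12.8 DD/day.
Total K = 93 + 73 + 91 + 123 = 380 DD.
Total duration = 380 / 12.8 = 29.688 ≈ 29.7 days.

29.7 days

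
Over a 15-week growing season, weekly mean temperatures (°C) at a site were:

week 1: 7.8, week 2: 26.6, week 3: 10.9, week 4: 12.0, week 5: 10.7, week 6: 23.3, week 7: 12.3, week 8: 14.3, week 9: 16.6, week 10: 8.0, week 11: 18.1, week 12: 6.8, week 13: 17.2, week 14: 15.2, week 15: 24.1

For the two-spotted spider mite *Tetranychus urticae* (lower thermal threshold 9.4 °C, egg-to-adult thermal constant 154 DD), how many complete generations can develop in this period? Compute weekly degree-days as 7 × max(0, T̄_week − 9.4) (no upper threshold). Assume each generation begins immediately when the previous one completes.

4 generations

Weekly DD (7 × max(0, T̄ − 9.4)): 0.0, 120.4, 10.5, 18.2, 9.1, 97.3, 20.3, 34.3, 50.4, 0.0, 60.9, 0.0, 54.6, 40.6, 102.9.
Season total = 619.5 DD.
Complete generations = ⌊619.5 / 154⌋ = 4.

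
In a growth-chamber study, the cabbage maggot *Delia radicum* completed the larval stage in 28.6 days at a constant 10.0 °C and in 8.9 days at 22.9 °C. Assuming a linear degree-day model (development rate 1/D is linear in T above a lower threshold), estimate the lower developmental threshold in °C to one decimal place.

Equal thermal constants: D₁(T₁ − T_b) = D₂(T₂ − T_b).
28.6·(10.0 − T_b) = 8.9·(22.9 − T_b)
T_b = (28.6·10.0 − 8.9·22.9) / (28.6 − 8.9) = 82.19 / 19.7 = 4.172 °C ≈ 4.2 °C.

4.2 °C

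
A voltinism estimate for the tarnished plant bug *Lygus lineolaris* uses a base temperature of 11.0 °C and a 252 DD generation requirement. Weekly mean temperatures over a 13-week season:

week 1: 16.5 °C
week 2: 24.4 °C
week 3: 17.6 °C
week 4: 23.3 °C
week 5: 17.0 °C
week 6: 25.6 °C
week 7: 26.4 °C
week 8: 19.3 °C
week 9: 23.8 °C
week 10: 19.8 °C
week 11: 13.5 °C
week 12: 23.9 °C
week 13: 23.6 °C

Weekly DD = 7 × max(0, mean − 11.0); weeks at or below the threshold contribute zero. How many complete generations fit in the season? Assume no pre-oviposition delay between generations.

3 generations

Weekly DD (7 × max(0, T̄ − 11.0)): 38.5, 93.8, 46.2, 86.1, 42.0, 102.2, 107.8, 58.1, 89.6, 61.6, 17.5, 90.3, 88.2.
Season total = 921.9 DD.
Complete generations = ⌊921.9 / 252⌋ = 3.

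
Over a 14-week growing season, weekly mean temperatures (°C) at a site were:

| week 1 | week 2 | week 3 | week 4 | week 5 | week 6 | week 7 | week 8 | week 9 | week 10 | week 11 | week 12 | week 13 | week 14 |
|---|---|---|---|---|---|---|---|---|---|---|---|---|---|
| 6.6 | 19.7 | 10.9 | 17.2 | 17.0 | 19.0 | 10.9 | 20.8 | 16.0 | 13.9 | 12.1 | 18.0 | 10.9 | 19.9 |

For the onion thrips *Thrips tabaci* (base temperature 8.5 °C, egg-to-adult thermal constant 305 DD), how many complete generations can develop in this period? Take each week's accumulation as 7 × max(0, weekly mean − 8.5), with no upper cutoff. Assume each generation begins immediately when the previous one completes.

2 generations

Weekly DD (7 × max(0, T̄ − 8.5)): 0.0, 78.4, 16.8, 60.9, 59.5, 73.5, 16.8, 86.1, 52.5, 37.8, 25.2, 66.5, 16.8, 79.8.
Season total = 670.6 DD.
Complete generations = ⌊670.6 / 305⌋ = 2.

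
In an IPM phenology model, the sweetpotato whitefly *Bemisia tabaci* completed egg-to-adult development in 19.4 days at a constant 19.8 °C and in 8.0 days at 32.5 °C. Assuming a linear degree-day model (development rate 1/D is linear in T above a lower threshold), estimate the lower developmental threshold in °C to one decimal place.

10.9 °C

Under the model K = D·(T − T_b), so D₁·(T₁ − T_b) = D₂·(T₂ − T_b).
19.4·(19.8 − T_b) = 8.0·(32.5 − T_b)
T_b = (19.4·19.8 − 8.0·32.5) / (19.4 − 8.0) = 124.12 / 11.4 = 10.888 °C ≈ 10.9 °C.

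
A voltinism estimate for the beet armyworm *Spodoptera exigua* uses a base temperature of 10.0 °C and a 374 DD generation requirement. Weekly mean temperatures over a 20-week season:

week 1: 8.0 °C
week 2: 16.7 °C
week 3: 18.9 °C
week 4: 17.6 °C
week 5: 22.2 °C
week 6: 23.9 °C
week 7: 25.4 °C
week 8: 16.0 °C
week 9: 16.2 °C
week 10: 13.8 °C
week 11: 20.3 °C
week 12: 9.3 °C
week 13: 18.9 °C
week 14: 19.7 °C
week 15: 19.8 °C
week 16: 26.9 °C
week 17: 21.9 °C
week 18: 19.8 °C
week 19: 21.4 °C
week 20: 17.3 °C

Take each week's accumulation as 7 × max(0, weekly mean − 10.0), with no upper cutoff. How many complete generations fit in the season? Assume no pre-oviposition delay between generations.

Weekly DD (7 × max(0, T̄ − 10.0)): 0.0, 46.9, 62.3, 53.2, 85.4, 97.3, 107.8, 42.0, 43.4, 26.6, 72.1, 0.0, 62.3, 67.9, 68.6, 118.3, 83.3, 68.6, 79.8, 51.1.
Season total = 1236.9 DD.
Complete generations = ⌊1236.9 / 374⌋ = 3.

3 generations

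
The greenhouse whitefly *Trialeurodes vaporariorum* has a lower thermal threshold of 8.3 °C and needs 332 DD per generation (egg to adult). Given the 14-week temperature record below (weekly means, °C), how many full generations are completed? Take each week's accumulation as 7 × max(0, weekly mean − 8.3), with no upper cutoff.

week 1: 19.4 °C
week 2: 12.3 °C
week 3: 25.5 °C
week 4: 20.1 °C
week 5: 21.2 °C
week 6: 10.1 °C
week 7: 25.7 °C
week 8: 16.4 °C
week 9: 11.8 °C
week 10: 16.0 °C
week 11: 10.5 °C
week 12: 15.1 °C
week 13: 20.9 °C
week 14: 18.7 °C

Weekly DD (7 × max(0, T̄ − 8.3)): 77.7, 28.0, 120.4, 82.6, 90.3, 12.6, 121.8, 56.7, 24.5, 53.9, 15.4, 47.6, 88.2, 72.8.
Season total = 892.5 DD.
Complete generations = ⌊892.5 / 332⌋ = 2.

2 generations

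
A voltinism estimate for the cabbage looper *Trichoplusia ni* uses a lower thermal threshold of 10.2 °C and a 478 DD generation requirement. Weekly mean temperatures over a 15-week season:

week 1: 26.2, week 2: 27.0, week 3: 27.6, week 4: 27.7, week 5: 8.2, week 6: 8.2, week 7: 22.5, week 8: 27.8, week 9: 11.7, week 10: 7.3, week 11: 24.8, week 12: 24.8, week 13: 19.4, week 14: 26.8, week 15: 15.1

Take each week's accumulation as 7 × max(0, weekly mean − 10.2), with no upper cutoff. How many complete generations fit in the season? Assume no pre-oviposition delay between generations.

2 generations

Weekly DD (7 × max(0, T̄ − 10.2)): 112.0, 117.6, 121.8, 122.5, 0.0, 0.0, 86.1, 123.2, 10.5, 0.0, 102.2, 102.2, 64.4, 116.2, 34.3.
Season total = 1113.0 DD.
Complete generations = ⌊1113.0 / 478⌋ = 2.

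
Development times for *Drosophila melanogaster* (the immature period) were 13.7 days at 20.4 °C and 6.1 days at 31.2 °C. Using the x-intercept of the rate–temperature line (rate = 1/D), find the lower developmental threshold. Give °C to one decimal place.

Equal thermal constants: D₁(T₁ − T_b) = D₂(T₂ − T_b).
13.7·(20.4 − T_b) = 6.1·(31.2 − T_b)
T_b = (13.7·20.4 − 6.1·31.2) / (13.7 − 6.1) = 89.16 / 7.6 = 11.732 °C ≈ 11.7 °C.

11.7 °C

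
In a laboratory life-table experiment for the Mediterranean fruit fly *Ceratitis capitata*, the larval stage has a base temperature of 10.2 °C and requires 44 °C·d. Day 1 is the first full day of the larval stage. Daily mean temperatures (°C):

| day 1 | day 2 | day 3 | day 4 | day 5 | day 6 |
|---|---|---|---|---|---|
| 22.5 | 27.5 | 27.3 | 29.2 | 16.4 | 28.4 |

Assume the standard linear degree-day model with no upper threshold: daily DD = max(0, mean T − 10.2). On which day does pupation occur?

Daily DD above 10.2 °C: 12.3, 17.3, 17.1, 19.0, 6.2, 18.2.
Cumulative: 12.3, 29.6, 46.7, 65.7, 71.9, 90.1.
The total first reaches 44 DD on day 3.

day 3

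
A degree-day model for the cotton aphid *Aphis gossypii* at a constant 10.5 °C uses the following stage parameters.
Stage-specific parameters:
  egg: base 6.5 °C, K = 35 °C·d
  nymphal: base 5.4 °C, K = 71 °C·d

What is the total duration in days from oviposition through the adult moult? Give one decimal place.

22.7 days

egg: 35 / (10.5 − 6.5) = 35 / 4.0 = 8.750 d.
nymphal: 71 / (10.5 − 5.4) = 71 / 5.1 = 13.922 d.
Sum = 22.672 ≈ 22.7 days.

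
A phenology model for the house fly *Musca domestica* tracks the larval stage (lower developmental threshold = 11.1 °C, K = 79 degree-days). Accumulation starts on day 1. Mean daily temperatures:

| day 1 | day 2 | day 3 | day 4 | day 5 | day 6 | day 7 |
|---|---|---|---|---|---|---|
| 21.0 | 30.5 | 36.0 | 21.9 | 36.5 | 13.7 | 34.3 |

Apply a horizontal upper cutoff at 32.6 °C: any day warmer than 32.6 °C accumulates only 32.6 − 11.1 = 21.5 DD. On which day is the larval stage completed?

day 5

Daily DD above 11.1 °C (capped at 21.5): 9.9, 19.4, 21.5, 10.8, 21.5, 2.6, 21.5.
Cumulative: 9.9, 29.3, 50.8, 61.6, 83.1, 85.7, 107.2.
The total first reaches 79 DD on day 5.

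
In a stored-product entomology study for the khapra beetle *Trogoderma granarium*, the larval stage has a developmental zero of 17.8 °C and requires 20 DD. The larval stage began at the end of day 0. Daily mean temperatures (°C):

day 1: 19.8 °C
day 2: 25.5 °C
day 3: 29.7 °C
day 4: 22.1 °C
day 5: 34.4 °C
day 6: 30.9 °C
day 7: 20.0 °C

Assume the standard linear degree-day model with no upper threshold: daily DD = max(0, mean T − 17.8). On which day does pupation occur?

day 3

Daily DD above 17.8 °C: 2.0, 7.7, 11.9, 4.3, 16.6, 13.1, 2.2.
Cumulative: 2.0, 9.7, 21.6, 25.9, 42.5, 55.6, 57.8.
The total first reaches 20 DD on day 3.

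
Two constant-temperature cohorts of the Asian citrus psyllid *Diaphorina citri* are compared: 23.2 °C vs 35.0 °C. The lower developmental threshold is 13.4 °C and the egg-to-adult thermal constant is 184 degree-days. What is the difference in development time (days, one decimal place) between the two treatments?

10.3 days

At 23.2 °C: 184 / (23.2 − 13.4) = 184 / 9.8 = 18.776 d.
At 35.0 °C: 184 / (35.0 − 13.4) = 184 / 21.6 = 8.519 d.
Difference = |18.776 − 8.519| = 10.257 ≈ 10.3 days.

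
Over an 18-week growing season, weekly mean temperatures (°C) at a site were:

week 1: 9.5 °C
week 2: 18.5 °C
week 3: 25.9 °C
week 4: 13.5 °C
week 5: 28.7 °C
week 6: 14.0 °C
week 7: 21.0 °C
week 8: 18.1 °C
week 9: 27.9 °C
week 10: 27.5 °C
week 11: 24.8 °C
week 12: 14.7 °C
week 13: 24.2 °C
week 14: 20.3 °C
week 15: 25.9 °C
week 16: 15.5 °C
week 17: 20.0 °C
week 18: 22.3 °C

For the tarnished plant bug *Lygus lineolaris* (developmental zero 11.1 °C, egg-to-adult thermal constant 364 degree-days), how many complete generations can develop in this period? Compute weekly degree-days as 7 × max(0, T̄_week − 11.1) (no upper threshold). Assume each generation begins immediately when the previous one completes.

Weekly DD (7 × max(0, T̄ − 11.1)): 0.0, 51.8, 103.6, 16.8, 123.2, 20.3, 69.3, 49.0, 117.6, 114.8, 95.9, 25.2, 91.7, 64.4, 103.6, 30.8, 62.3, 78.4.
Season total = 1218.7 DD.
Complete generations = ⌊1218.7 / 364⌋ = 3.

3 generations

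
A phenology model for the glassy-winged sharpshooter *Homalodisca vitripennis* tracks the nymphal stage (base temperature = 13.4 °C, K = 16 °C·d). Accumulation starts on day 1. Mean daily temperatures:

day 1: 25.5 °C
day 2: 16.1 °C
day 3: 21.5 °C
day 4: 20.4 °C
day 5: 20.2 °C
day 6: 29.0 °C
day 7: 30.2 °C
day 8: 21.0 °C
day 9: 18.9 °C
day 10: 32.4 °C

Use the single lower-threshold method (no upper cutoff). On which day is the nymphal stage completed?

day 3

Daily DD above 13.4 °C: 12.1, 2.7, 8.1, 7.0, 6.8, 15.6, 16.8, 7.6, 5.5, 19.0.
Cumulative: 12.1, 14.8, 22.9, 29.9, 36.7, 52.3, 69.1, 76.7, 82.2, 101.2.
The total first reaches 16 DD on day 3.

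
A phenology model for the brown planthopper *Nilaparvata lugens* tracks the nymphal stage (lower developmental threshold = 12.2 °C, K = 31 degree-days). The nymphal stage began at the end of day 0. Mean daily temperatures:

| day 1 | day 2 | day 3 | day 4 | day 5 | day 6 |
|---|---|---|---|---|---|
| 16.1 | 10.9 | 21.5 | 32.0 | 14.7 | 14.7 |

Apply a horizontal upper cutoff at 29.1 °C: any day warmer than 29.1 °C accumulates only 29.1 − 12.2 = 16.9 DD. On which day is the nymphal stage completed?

Daily DD above 12.2 °C (capped at 16.9): 3.9, 0.0, 9.3, 16.9, 2.5, 2.5.
Cumulative: 3.9, 3.9, 13.2, 30.1, 32.6, 35.1.
The total first reaches 31 DD on day 5.

day 5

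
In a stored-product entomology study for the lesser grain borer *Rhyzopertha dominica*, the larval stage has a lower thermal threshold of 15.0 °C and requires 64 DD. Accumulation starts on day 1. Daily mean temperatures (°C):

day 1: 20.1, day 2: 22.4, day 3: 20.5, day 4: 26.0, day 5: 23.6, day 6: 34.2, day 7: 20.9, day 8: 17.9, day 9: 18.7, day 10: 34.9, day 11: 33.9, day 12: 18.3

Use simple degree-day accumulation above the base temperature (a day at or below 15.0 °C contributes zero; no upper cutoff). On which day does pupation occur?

day 8

Daily DD above 15.0 °C: 5.1, 7.4, 5.5, 11.0, 8.6, 19.2, 5.9, 2.9, 3.7, 19.9, 18.9, 3.3.
Cumulative: 5.1, 12.5, 18.0, 29.0, 37.6, 56.8, 62.7, 65.6, 69.3, 89.2, 108.1, 111.4.
The total first reaches 64 DD on day 8.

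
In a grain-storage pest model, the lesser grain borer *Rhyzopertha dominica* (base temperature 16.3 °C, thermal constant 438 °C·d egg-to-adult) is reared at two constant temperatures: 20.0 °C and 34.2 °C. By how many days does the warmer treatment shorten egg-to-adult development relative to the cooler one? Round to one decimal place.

93.9 days

At 20.0 °C: 438 / (20.0 − 16.3) = 438 / 3.7 = 118.378 d.
At 34.2 °C: 438 / (34.2 − 16.3) = 438 / 17.9 = 24.469 d.
Difference = |118.378 − 24.469| = 93.909 ≈ 93.9 days.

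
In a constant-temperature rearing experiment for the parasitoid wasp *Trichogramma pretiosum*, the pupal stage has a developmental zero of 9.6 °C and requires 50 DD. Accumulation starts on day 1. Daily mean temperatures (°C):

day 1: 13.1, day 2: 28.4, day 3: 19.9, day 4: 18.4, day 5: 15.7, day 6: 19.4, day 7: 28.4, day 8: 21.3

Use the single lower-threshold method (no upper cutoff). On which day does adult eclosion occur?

day 6

Daily DD above 9.6 °C: 3.5, 18.8, 10.3, 8.8, 6.1, 9.8, 18.8, 11.7.
Cumulative: 3.5, 22.3, 32.6, 41.4, 47.5, 57.3, 76.1, 87.8.
The total first reaches 50 DD on day 6.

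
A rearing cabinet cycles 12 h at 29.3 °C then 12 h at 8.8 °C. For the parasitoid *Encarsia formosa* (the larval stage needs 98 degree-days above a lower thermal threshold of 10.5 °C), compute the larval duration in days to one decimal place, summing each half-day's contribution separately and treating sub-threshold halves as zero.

10.4 days

Day half: max(0, 29.3 − 10.5) × 0.5 = 18.8 × 0.5 = 9.40 DD.
Night half: max(0, 8.8 − 10.5) × 0.5 = 0.0 × 0.5 = 0.00 DD.
Per 24 h: 9.40 DD/day.
Duration = 98 / 9.40 = 10.426 ≈ 10.4 days.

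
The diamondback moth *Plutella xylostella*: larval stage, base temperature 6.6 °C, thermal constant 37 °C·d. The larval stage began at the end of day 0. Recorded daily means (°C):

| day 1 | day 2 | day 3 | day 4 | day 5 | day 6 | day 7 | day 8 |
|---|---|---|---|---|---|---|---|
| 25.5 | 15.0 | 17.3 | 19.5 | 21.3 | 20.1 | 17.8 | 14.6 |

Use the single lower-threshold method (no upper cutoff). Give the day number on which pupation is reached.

day 3

Daily DD above 6.6 °C: 18.9, 8.4, 10.7, 12.9, 14.7, 13.5, 11.2, 8.0.
Cumulative: 18.9, 27.3, 38.0, 50.9, 65.6, 79.1, 90.3, 98.3.
The total first reaches 37 DD on day 3.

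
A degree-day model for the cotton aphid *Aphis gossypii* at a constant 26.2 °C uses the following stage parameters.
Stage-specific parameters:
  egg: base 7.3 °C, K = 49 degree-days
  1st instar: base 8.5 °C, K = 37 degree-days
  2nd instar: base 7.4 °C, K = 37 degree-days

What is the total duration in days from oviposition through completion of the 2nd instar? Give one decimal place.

6.7 days

egg: 49 / (26.2 − 7.3) = 49 / 18.9 = 2.593 d.
1st instar: 37 / (26.2 − 8.5) = 37 / 17.7 = 2.090 d.
2nd instar: 37 / (26.2 − 7.4) = 37 / 18.8 = 1.968 d.
Sum = 6.651 ≈ 6.7 days.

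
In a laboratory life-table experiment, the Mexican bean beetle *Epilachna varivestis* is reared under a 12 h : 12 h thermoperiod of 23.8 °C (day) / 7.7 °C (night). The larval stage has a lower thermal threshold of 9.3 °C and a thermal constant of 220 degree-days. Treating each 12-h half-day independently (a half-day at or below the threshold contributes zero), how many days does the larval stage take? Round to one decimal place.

Day half: max(0, 23.8 − 9.3) × 0.5 = 14.5 × 0.5 = 7.25 DD.
Night half: max(0, 7.7 − 9.3) × 0.5 = 0.0 × 0.5 = 0.00 DD.
Per 24 h: 7.25 DD/day.
Duration = 220 / 7.25 = 30.345 ≈ 30.3 days.

30.3 days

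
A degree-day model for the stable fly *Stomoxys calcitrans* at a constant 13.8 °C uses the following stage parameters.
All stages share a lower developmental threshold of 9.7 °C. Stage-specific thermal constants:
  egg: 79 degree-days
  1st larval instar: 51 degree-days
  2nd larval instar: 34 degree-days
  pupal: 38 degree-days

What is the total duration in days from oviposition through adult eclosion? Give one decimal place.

Daily accumulation at 13.8 °C = 13.8 − 9.7 = 4.1 DD/day.
Total K = 79 + 51 + 34 + 38 = 202 DD.
Total duration = 202 / 4.1 = 49.268 ≈ 49.3 days.

49.3 days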